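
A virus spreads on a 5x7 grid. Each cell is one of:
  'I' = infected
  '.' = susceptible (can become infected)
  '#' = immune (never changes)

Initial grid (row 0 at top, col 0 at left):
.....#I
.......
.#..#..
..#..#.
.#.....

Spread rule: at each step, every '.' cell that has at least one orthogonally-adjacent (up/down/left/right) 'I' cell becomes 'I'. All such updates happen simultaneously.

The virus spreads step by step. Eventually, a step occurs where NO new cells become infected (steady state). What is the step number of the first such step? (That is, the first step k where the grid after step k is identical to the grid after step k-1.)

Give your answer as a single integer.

Step 0 (initial): 1 infected
Step 1: +1 new -> 2 infected
Step 2: +2 new -> 4 infected
Step 3: +3 new -> 7 infected
Step 4: +3 new -> 10 infected
Step 5: +4 new -> 14 infected
Step 6: +5 new -> 19 infected
Step 7: +4 new -> 23 infected
Step 8: +3 new -> 26 infected
Step 9: +1 new -> 27 infected
Step 10: +2 new -> 29 infected
Step 11: +0 new -> 29 infected

Answer: 11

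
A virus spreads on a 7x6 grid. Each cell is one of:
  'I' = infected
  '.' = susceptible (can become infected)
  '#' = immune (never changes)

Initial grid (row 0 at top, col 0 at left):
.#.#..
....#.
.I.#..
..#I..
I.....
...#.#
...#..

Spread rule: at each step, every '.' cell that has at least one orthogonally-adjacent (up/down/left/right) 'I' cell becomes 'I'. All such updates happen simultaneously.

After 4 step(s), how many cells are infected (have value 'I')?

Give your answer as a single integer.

Answer: 31

Derivation:
Step 0 (initial): 3 infected
Step 1: +9 new -> 12 infected
Step 2: +8 new -> 20 infected
Step 3: +8 new -> 28 infected
Step 4: +3 new -> 31 infected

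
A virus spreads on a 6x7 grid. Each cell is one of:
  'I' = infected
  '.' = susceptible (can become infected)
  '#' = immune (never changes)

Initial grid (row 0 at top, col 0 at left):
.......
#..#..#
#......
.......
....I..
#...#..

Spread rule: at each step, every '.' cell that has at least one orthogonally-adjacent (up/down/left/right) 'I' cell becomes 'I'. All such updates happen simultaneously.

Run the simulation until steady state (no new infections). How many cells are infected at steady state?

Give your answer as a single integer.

Answer: 36

Derivation:
Step 0 (initial): 1 infected
Step 1: +3 new -> 4 infected
Step 2: +7 new -> 11 infected
Step 3: +8 new -> 19 infected
Step 4: +7 new -> 26 infected
Step 5: +5 new -> 31 infected
Step 6: +3 new -> 34 infected
Step 7: +1 new -> 35 infected
Step 8: +1 new -> 36 infected
Step 9: +0 new -> 36 infected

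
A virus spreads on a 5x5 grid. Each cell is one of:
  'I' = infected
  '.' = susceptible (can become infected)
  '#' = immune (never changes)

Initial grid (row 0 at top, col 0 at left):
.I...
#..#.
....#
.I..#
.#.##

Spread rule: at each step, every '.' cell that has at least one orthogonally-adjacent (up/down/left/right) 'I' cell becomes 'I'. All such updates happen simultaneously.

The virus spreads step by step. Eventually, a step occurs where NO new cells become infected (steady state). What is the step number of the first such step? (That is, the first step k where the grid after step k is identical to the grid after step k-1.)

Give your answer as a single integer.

Step 0 (initial): 2 infected
Step 1: +6 new -> 8 infected
Step 2: +7 new -> 15 infected
Step 3: +2 new -> 17 infected
Step 4: +1 new -> 18 infected
Step 5: +0 new -> 18 infected

Answer: 5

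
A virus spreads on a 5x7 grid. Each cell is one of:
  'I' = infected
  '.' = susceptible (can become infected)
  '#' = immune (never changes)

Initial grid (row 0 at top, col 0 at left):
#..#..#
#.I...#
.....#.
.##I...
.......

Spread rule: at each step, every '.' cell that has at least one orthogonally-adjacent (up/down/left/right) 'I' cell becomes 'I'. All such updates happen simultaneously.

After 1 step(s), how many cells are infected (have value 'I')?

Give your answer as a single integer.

Step 0 (initial): 2 infected
Step 1: +7 new -> 9 infected

Answer: 9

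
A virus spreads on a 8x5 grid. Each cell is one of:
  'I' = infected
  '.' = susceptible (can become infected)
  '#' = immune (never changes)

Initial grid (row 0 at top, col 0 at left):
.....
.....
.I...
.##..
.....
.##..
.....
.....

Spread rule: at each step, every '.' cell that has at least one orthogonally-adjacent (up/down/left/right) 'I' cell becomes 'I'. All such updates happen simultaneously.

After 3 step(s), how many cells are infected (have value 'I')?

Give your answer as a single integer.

Step 0 (initial): 1 infected
Step 1: +3 new -> 4 infected
Step 2: +5 new -> 9 infected
Step 3: +6 new -> 15 infected

Answer: 15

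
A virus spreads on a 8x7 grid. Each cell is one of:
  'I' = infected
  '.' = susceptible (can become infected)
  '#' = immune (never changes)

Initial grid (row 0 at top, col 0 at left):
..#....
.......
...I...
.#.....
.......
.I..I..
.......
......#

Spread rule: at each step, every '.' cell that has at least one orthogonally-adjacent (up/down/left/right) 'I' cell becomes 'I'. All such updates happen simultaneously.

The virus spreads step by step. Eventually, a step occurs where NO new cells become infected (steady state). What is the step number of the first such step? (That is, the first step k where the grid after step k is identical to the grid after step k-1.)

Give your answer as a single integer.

Answer: 6

Derivation:
Step 0 (initial): 3 infected
Step 1: +12 new -> 15 infected
Step 2: +18 new -> 33 infected
Step 3: +13 new -> 46 infected
Step 4: +5 new -> 51 infected
Step 5: +2 new -> 53 infected
Step 6: +0 new -> 53 infected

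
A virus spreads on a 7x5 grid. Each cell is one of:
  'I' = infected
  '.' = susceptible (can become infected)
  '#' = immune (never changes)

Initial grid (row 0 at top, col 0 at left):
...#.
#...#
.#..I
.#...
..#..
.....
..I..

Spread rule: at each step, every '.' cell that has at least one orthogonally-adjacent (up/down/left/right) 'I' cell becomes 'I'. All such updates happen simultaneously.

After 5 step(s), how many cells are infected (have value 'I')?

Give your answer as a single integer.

Step 0 (initial): 2 infected
Step 1: +5 new -> 7 infected
Step 2: +8 new -> 15 infected
Step 3: +6 new -> 21 infected
Step 4: +3 new -> 24 infected
Step 5: +2 new -> 26 infected

Answer: 26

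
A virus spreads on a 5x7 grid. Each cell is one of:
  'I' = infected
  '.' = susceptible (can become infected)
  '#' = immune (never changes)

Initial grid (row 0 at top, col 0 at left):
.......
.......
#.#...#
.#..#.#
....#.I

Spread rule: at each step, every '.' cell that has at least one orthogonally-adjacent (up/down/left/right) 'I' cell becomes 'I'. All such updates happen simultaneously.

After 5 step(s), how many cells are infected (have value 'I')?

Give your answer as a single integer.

Step 0 (initial): 1 infected
Step 1: +1 new -> 2 infected
Step 2: +1 new -> 3 infected
Step 3: +1 new -> 4 infected
Step 4: +2 new -> 6 infected
Step 5: +4 new -> 10 infected

Answer: 10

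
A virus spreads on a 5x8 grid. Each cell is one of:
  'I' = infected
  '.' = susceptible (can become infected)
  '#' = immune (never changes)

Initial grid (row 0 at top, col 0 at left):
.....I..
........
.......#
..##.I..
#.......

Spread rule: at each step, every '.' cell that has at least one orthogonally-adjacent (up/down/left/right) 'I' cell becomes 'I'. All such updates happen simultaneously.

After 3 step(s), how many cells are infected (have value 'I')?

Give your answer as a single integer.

Answer: 24

Derivation:
Step 0 (initial): 2 infected
Step 1: +7 new -> 9 infected
Step 2: +9 new -> 18 infected
Step 3: +6 new -> 24 infected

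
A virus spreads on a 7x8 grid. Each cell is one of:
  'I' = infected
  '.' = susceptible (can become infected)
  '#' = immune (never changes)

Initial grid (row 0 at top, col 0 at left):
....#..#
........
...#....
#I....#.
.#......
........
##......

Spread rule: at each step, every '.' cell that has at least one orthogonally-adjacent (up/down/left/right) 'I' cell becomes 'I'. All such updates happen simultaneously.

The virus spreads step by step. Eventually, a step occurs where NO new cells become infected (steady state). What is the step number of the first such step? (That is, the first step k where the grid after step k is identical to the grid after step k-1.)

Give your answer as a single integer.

Answer: 10

Derivation:
Step 0 (initial): 1 infected
Step 1: +2 new -> 3 infected
Step 2: +5 new -> 8 infected
Step 3: +6 new -> 14 infected
Step 4: +9 new -> 23 infected
Step 5: +7 new -> 30 infected
Step 6: +6 new -> 36 infected
Step 7: +6 new -> 42 infected
Step 8: +5 new -> 47 infected
Step 9: +1 new -> 48 infected
Step 10: +0 new -> 48 infected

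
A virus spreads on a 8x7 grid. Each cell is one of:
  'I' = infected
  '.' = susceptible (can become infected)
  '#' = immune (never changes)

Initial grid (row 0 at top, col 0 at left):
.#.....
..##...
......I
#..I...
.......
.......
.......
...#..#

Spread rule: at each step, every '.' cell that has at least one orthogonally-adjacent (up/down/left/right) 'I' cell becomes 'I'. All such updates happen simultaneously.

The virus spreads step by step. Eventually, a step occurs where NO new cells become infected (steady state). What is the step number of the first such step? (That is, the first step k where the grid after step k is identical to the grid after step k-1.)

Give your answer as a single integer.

Answer: 8

Derivation:
Step 0 (initial): 2 infected
Step 1: +7 new -> 9 infected
Step 2: +10 new -> 19 infected
Step 3: +9 new -> 28 infected
Step 4: +9 new -> 37 infected
Step 5: +7 new -> 44 infected
Step 6: +5 new -> 49 infected
Step 7: +1 new -> 50 infected
Step 8: +0 new -> 50 infected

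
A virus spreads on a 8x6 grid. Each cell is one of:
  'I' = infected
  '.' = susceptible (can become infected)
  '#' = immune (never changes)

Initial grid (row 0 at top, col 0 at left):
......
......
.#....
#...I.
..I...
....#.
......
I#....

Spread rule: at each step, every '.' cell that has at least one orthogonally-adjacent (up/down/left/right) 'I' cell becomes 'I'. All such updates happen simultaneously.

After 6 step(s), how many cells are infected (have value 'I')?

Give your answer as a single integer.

Answer: 44

Derivation:
Step 0 (initial): 3 infected
Step 1: +9 new -> 12 infected
Step 2: +12 new -> 24 infected
Step 3: +7 new -> 31 infected
Step 4: +7 new -> 38 infected
Step 5: +4 new -> 42 infected
Step 6: +2 new -> 44 infected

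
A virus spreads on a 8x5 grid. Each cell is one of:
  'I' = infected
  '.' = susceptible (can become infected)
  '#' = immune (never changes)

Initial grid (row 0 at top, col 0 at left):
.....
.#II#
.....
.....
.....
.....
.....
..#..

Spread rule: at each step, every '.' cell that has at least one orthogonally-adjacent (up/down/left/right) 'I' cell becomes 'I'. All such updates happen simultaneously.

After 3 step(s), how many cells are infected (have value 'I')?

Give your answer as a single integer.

Step 0 (initial): 2 infected
Step 1: +4 new -> 6 infected
Step 2: +6 new -> 12 infected
Step 3: +6 new -> 18 infected

Answer: 18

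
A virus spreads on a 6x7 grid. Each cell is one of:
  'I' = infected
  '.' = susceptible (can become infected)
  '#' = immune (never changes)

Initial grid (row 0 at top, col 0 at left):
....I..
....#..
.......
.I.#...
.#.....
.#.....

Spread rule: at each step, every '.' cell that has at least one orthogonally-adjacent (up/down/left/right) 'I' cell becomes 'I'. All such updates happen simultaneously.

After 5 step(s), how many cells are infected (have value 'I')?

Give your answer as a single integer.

Step 0 (initial): 2 infected
Step 1: +5 new -> 7 infected
Step 2: +9 new -> 16 infected
Step 3: +9 new -> 25 infected
Step 4: +6 new -> 31 infected
Step 5: +4 new -> 35 infected

Answer: 35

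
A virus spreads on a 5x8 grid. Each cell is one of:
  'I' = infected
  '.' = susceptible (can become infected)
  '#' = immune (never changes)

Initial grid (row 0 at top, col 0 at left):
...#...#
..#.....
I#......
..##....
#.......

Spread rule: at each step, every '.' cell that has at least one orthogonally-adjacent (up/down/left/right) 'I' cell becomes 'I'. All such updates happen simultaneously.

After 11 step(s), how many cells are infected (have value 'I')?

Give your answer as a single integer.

Step 0 (initial): 1 infected
Step 1: +2 new -> 3 infected
Step 2: +3 new -> 6 infected
Step 3: +2 new -> 8 infected
Step 4: +2 new -> 10 infected
Step 5: +1 new -> 11 infected
Step 6: +1 new -> 12 infected
Step 7: +2 new -> 14 infected
Step 8: +3 new -> 17 infected
Step 9: +5 new -> 22 infected
Step 10: +6 new -> 28 infected
Step 11: +3 new -> 31 infected

Answer: 31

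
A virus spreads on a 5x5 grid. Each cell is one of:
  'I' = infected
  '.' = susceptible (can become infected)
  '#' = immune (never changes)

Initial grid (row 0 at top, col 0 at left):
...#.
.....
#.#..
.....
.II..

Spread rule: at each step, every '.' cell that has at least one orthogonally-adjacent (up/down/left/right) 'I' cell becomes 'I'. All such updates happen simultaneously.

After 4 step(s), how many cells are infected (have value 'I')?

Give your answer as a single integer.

Step 0 (initial): 2 infected
Step 1: +4 new -> 6 infected
Step 2: +4 new -> 10 infected
Step 3: +3 new -> 13 infected
Step 4: +5 new -> 18 infected

Answer: 18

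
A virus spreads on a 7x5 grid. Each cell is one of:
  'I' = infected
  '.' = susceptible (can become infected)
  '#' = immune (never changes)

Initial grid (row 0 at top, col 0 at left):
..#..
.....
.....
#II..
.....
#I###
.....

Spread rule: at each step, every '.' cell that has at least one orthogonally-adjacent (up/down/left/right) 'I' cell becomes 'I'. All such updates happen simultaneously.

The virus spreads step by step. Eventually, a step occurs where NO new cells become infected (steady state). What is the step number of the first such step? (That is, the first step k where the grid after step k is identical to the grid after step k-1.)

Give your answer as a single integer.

Step 0 (initial): 3 infected
Step 1: +6 new -> 9 infected
Step 2: +9 new -> 18 infected
Step 3: +6 new -> 24 infected
Step 4: +4 new -> 28 infected
Step 5: +1 new -> 29 infected
Step 6: +0 new -> 29 infected

Answer: 6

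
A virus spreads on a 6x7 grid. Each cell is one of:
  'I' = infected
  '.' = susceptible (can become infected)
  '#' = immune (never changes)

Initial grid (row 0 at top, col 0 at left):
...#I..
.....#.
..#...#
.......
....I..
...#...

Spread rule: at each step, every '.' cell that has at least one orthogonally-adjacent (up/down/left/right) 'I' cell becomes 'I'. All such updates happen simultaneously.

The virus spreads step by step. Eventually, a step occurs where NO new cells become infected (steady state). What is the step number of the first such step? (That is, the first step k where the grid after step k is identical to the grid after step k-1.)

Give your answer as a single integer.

Step 0 (initial): 2 infected
Step 1: +6 new -> 8 infected
Step 2: +8 new -> 16 infected
Step 3: +9 new -> 25 infected
Step 4: +5 new -> 30 infected
Step 5: +5 new -> 35 infected
Step 6: +2 new -> 37 infected
Step 7: +0 new -> 37 infected

Answer: 7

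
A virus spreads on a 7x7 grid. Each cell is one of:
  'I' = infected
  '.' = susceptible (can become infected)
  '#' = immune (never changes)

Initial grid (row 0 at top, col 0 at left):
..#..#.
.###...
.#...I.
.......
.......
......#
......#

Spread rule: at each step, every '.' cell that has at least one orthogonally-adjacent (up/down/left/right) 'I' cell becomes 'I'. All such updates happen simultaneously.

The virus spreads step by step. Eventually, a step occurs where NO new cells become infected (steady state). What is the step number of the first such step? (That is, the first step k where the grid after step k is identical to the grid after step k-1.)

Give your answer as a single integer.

Step 0 (initial): 1 infected
Step 1: +4 new -> 5 infected
Step 2: +6 new -> 11 infected
Step 3: +7 new -> 18 infected
Step 4: +5 new -> 23 infected
Step 5: +4 new -> 27 infected
Step 6: +4 new -> 31 infected
Step 7: +4 new -> 35 infected
Step 8: +3 new -> 38 infected
Step 9: +2 new -> 40 infected
Step 10: +1 new -> 41 infected
Step 11: +0 new -> 41 infected

Answer: 11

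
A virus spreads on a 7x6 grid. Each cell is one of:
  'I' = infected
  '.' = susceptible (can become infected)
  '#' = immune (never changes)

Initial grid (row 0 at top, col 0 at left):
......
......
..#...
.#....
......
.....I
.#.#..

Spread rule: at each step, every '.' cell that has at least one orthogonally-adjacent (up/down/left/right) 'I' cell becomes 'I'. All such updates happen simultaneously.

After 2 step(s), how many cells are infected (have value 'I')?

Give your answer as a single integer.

Step 0 (initial): 1 infected
Step 1: +3 new -> 4 infected
Step 2: +4 new -> 8 infected

Answer: 8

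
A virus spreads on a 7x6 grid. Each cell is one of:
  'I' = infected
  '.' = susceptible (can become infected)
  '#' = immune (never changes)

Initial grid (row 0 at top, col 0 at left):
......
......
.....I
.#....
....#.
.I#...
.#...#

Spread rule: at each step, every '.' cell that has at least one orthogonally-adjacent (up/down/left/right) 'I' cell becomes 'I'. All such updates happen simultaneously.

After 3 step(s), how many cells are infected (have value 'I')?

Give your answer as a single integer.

Answer: 23

Derivation:
Step 0 (initial): 2 infected
Step 1: +5 new -> 7 infected
Step 2: +8 new -> 15 infected
Step 3: +8 new -> 23 infected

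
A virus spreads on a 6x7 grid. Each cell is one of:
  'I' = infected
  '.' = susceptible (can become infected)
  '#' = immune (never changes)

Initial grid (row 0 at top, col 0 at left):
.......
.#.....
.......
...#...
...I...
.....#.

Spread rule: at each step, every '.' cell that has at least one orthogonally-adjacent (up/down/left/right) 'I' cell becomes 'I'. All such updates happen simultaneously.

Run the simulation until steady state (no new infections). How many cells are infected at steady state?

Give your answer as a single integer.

Answer: 39

Derivation:
Step 0 (initial): 1 infected
Step 1: +3 new -> 4 infected
Step 2: +6 new -> 10 infected
Step 3: +7 new -> 17 infected
Step 4: +9 new -> 26 infected
Step 5: +6 new -> 32 infected
Step 6: +5 new -> 37 infected
Step 7: +2 new -> 39 infected
Step 8: +0 new -> 39 infected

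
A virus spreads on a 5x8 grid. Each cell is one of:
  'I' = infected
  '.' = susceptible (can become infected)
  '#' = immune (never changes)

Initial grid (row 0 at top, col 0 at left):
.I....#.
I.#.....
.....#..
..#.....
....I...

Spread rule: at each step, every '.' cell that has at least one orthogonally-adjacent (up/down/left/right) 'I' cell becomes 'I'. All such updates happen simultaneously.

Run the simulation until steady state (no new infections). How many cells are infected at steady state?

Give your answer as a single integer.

Step 0 (initial): 3 infected
Step 1: +7 new -> 10 infected
Step 2: +8 new -> 18 infected
Step 3: +10 new -> 28 infected
Step 4: +4 new -> 32 infected
Step 5: +2 new -> 34 infected
Step 6: +1 new -> 35 infected
Step 7: +1 new -> 36 infected
Step 8: +0 new -> 36 infected

Answer: 36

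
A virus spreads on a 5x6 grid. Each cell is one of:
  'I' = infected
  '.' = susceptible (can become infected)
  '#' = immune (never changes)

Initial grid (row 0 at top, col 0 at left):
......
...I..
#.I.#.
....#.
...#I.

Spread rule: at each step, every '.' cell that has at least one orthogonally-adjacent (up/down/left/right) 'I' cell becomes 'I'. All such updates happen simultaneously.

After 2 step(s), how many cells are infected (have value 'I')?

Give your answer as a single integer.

Answer: 18

Derivation:
Step 0 (initial): 3 infected
Step 1: +7 new -> 10 infected
Step 2: +8 new -> 18 infected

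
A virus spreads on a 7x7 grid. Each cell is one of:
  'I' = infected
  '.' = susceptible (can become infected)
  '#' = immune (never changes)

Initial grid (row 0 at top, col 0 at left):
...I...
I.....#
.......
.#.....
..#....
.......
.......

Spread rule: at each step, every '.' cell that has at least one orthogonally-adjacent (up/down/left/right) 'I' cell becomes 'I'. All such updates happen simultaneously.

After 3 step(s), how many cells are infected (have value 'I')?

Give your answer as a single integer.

Answer: 21

Derivation:
Step 0 (initial): 2 infected
Step 1: +6 new -> 8 infected
Step 2: +7 new -> 15 infected
Step 3: +6 new -> 21 infected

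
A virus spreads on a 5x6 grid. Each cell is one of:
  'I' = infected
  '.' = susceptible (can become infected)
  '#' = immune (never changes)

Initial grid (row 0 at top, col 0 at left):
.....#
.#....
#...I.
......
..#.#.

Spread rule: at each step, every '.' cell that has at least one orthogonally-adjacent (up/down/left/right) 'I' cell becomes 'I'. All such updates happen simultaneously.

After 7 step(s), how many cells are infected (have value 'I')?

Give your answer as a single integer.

Step 0 (initial): 1 infected
Step 1: +4 new -> 5 infected
Step 2: +6 new -> 11 infected
Step 3: +6 new -> 17 infected
Step 4: +2 new -> 19 infected
Step 5: +3 new -> 22 infected
Step 6: +2 new -> 24 infected
Step 7: +1 new -> 25 infected

Answer: 25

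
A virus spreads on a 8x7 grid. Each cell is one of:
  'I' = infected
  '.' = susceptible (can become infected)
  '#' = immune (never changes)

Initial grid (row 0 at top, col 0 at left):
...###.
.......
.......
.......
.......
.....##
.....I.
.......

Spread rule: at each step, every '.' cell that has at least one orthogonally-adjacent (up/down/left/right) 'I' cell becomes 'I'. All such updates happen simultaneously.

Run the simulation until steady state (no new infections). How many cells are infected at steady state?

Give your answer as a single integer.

Step 0 (initial): 1 infected
Step 1: +3 new -> 4 infected
Step 2: +4 new -> 8 infected
Step 3: +4 new -> 12 infected
Step 4: +6 new -> 18 infected
Step 5: +8 new -> 26 infected
Step 6: +8 new -> 34 infected
Step 7: +6 new -> 40 infected
Step 8: +4 new -> 44 infected
Step 9: +4 new -> 48 infected
Step 10: +2 new -> 50 infected
Step 11: +1 new -> 51 infected
Step 12: +0 new -> 51 infected

Answer: 51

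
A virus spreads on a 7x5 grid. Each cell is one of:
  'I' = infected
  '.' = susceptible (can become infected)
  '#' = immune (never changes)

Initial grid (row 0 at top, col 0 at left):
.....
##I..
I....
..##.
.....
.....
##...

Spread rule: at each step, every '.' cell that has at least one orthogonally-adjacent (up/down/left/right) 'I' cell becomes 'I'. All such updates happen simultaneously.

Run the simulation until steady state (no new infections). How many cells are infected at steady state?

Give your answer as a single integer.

Step 0 (initial): 2 infected
Step 1: +5 new -> 7 infected
Step 2: +6 new -> 13 infected
Step 3: +5 new -> 18 infected
Step 4: +3 new -> 21 infected
Step 5: +3 new -> 24 infected
Step 6: +3 new -> 27 infected
Step 7: +2 new -> 29 infected
Step 8: +0 new -> 29 infected

Answer: 29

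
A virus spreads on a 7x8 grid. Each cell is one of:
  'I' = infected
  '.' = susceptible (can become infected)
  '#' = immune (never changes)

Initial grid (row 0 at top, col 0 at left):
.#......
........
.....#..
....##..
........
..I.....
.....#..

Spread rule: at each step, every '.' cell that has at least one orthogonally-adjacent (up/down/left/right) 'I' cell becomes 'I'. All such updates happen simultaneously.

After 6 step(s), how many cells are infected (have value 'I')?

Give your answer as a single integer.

Step 0 (initial): 1 infected
Step 1: +4 new -> 5 infected
Step 2: +7 new -> 12 infected
Step 3: +8 new -> 20 infected
Step 4: +6 new -> 26 infected
Step 5: +8 new -> 34 infected
Step 6: +6 new -> 40 infected

Answer: 40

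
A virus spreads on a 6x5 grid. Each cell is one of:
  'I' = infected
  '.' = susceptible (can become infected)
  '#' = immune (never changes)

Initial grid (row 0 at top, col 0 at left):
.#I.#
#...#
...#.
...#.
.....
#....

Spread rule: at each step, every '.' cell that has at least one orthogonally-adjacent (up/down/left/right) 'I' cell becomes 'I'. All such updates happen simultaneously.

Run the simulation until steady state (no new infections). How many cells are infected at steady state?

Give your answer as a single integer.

Answer: 22

Derivation:
Step 0 (initial): 1 infected
Step 1: +2 new -> 3 infected
Step 2: +3 new -> 6 infected
Step 3: +2 new -> 8 infected
Step 4: +3 new -> 11 infected
Step 5: +4 new -> 15 infected
Step 6: +4 new -> 19 infected
Step 7: +2 new -> 21 infected
Step 8: +1 new -> 22 infected
Step 9: +0 new -> 22 infected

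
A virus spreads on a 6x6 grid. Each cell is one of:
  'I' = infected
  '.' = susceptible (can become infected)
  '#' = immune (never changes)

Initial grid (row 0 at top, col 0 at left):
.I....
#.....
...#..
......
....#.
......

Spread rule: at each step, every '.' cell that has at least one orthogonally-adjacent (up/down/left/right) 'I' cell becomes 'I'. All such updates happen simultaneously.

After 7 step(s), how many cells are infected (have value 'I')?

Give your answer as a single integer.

Answer: 30

Derivation:
Step 0 (initial): 1 infected
Step 1: +3 new -> 4 infected
Step 2: +3 new -> 7 infected
Step 3: +5 new -> 12 infected
Step 4: +5 new -> 17 infected
Step 5: +6 new -> 23 infected
Step 6: +5 new -> 28 infected
Step 7: +2 new -> 30 infected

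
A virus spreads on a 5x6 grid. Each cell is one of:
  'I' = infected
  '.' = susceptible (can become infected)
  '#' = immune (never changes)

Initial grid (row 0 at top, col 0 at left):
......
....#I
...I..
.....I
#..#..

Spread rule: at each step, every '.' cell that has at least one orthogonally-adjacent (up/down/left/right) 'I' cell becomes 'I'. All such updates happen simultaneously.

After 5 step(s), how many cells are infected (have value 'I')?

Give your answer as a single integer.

Step 0 (initial): 3 infected
Step 1: +8 new -> 11 infected
Step 2: +6 new -> 17 infected
Step 3: +5 new -> 22 infected
Step 4: +4 new -> 26 infected
Step 5: +1 new -> 27 infected

Answer: 27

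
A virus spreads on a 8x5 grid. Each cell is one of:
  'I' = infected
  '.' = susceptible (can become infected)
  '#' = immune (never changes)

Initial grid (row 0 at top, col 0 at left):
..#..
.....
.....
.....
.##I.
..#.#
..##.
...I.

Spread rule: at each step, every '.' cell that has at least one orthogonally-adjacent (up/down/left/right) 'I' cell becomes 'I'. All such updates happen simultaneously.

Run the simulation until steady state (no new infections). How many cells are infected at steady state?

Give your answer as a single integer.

Answer: 33

Derivation:
Step 0 (initial): 2 infected
Step 1: +5 new -> 7 infected
Step 2: +5 new -> 12 infected
Step 3: +6 new -> 18 infected
Step 4: +7 new -> 25 infected
Step 5: +5 new -> 30 infected
Step 6: +2 new -> 32 infected
Step 7: +1 new -> 33 infected
Step 8: +0 new -> 33 infected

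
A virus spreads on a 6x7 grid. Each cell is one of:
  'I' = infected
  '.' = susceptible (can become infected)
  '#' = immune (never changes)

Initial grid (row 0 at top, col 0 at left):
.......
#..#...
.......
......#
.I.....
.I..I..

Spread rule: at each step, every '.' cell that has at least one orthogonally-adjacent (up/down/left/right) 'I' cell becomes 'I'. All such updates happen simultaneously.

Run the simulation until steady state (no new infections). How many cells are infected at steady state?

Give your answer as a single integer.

Answer: 39

Derivation:
Step 0 (initial): 3 infected
Step 1: +8 new -> 11 infected
Step 2: +7 new -> 18 infected
Step 3: +7 new -> 25 infected
Step 4: +5 new -> 30 infected
Step 5: +5 new -> 35 infected
Step 6: +3 new -> 38 infected
Step 7: +1 new -> 39 infected
Step 8: +0 new -> 39 infected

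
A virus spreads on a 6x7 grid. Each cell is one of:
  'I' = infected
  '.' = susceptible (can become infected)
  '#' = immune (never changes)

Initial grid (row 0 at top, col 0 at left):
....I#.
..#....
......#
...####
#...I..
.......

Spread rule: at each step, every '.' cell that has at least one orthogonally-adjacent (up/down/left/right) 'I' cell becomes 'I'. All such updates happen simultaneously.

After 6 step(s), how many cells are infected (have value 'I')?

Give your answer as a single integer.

Step 0 (initial): 2 infected
Step 1: +5 new -> 7 infected
Step 2: +8 new -> 15 infected
Step 3: +8 new -> 23 infected
Step 4: +6 new -> 29 infected
Step 5: +4 new -> 33 infected
Step 6: +1 new -> 34 infected

Answer: 34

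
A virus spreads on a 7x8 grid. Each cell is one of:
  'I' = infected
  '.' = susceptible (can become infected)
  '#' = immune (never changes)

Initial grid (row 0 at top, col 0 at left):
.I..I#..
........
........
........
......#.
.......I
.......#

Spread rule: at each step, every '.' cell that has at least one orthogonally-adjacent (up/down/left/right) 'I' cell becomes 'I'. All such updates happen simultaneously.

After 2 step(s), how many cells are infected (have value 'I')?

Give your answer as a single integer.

Answer: 19

Derivation:
Step 0 (initial): 3 infected
Step 1: +7 new -> 10 infected
Step 2: +9 new -> 19 infected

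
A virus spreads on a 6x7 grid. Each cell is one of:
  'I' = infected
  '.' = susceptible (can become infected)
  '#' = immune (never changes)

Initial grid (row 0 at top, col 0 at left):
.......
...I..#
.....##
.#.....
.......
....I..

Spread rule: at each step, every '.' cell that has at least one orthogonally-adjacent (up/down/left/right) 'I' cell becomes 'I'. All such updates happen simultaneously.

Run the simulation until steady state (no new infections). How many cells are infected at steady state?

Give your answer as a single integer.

Step 0 (initial): 2 infected
Step 1: +7 new -> 9 infected
Step 2: +12 new -> 21 infected
Step 3: +9 new -> 30 infected
Step 4: +6 new -> 36 infected
Step 5: +2 new -> 38 infected
Step 6: +0 new -> 38 infected

Answer: 38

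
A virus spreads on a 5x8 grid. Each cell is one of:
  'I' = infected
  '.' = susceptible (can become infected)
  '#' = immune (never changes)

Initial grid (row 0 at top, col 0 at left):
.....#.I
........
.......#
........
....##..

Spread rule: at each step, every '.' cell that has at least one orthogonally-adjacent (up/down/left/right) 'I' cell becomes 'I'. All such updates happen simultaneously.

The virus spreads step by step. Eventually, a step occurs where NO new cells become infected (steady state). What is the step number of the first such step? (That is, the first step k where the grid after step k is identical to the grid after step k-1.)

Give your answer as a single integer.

Step 0 (initial): 1 infected
Step 1: +2 new -> 3 infected
Step 2: +1 new -> 4 infected
Step 3: +2 new -> 6 infected
Step 4: +3 new -> 9 infected
Step 5: +6 new -> 15 infected
Step 6: +5 new -> 20 infected
Step 7: +4 new -> 24 infected
Step 8: +5 new -> 29 infected
Step 9: +4 new -> 33 infected
Step 10: +2 new -> 35 infected
Step 11: +1 new -> 36 infected
Step 12: +0 new -> 36 infected

Answer: 12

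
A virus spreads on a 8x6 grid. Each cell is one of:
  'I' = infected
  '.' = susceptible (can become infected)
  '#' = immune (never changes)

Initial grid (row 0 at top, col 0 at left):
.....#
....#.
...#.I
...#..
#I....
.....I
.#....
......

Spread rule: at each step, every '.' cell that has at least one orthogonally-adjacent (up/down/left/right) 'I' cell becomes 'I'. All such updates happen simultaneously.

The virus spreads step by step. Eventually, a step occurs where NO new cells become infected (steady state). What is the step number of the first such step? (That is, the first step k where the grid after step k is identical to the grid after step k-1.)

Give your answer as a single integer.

Step 0 (initial): 3 infected
Step 1: +9 new -> 12 infected
Step 2: +11 new -> 23 infected
Step 3: +7 new -> 30 infected
Step 4: +6 new -> 36 infected
Step 5: +4 new -> 40 infected
Step 6: +1 new -> 41 infected
Step 7: +1 new -> 42 infected
Step 8: +0 new -> 42 infected

Answer: 8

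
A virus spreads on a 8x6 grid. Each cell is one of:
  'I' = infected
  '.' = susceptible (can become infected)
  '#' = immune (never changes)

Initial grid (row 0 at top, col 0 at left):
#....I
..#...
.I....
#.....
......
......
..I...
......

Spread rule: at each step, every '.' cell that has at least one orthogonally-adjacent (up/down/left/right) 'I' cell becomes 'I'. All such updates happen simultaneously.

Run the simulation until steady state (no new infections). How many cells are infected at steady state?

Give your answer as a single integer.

Answer: 45

Derivation:
Step 0 (initial): 3 infected
Step 1: +10 new -> 13 infected
Step 2: +15 new -> 28 infected
Step 3: +12 new -> 40 infected
Step 4: +5 new -> 45 infected
Step 5: +0 new -> 45 infected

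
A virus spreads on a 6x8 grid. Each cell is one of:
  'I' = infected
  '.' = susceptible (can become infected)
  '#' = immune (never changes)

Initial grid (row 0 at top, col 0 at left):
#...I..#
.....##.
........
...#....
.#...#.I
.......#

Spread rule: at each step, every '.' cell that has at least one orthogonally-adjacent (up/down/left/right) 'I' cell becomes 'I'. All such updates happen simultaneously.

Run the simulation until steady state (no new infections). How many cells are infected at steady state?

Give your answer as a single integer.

Step 0 (initial): 2 infected
Step 1: +5 new -> 7 infected
Step 2: +7 new -> 14 infected
Step 3: +9 new -> 23 infected
Step 4: +4 new -> 27 infected
Step 5: +5 new -> 32 infected
Step 6: +4 new -> 36 infected
Step 7: +2 new -> 38 infected
Step 8: +2 new -> 40 infected
Step 9: +0 new -> 40 infected

Answer: 40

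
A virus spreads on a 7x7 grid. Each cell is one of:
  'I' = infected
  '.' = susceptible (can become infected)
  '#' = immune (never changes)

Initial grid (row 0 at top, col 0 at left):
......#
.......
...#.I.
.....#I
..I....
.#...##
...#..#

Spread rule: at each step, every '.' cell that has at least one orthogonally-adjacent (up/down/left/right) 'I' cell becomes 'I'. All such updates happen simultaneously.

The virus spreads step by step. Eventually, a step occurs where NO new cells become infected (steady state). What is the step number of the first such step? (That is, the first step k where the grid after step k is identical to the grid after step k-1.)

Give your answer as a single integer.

Answer: 7

Derivation:
Step 0 (initial): 3 infected
Step 1: +8 new -> 11 infected
Step 2: +12 new -> 23 infected
Step 3: +8 new -> 31 infected
Step 4: +6 new -> 37 infected
Step 5: +3 new -> 40 infected
Step 6: +1 new -> 41 infected
Step 7: +0 new -> 41 infected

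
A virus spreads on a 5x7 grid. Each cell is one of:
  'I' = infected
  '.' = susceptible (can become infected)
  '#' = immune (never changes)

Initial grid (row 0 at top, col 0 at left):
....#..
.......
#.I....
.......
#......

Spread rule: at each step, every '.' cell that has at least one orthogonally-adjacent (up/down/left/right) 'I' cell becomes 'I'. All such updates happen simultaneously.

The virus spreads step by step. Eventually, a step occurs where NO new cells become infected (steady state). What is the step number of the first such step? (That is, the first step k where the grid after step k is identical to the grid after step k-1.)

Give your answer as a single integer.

Step 0 (initial): 1 infected
Step 1: +4 new -> 5 infected
Step 2: +7 new -> 12 infected
Step 3: +9 new -> 21 infected
Step 4: +5 new -> 26 infected
Step 5: +4 new -> 30 infected
Step 6: +2 new -> 32 infected
Step 7: +0 new -> 32 infected

Answer: 7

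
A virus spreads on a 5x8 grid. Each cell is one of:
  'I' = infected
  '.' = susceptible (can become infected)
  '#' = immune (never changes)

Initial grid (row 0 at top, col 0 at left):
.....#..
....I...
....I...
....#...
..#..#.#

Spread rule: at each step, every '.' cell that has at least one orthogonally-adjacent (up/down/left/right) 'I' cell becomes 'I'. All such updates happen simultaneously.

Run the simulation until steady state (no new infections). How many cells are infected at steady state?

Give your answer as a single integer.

Answer: 35

Derivation:
Step 0 (initial): 2 infected
Step 1: +5 new -> 7 infected
Step 2: +7 new -> 14 infected
Step 3: +9 new -> 23 infected
Step 4: +8 new -> 31 infected
Step 5: +3 new -> 34 infected
Step 6: +1 new -> 35 infected
Step 7: +0 new -> 35 infected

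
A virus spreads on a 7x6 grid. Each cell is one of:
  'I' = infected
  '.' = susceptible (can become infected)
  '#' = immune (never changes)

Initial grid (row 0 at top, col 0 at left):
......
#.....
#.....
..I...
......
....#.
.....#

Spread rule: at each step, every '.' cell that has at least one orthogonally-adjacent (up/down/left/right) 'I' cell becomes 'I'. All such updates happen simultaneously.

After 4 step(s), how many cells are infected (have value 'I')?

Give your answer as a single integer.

Answer: 31

Derivation:
Step 0 (initial): 1 infected
Step 1: +4 new -> 5 infected
Step 2: +8 new -> 13 infected
Step 3: +10 new -> 23 infected
Step 4: +8 new -> 31 infected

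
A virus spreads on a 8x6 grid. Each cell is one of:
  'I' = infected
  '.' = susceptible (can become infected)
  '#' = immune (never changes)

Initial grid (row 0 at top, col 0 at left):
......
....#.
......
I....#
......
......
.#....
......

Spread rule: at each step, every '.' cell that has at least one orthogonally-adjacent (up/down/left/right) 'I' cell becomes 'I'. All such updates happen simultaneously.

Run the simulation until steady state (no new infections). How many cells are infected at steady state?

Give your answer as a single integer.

Answer: 45

Derivation:
Step 0 (initial): 1 infected
Step 1: +3 new -> 4 infected
Step 2: +5 new -> 9 infected
Step 3: +7 new -> 16 infected
Step 4: +7 new -> 23 infected
Step 5: +7 new -> 30 infected
Step 6: +6 new -> 36 infected
Step 7: +5 new -> 41 infected
Step 8: +3 new -> 44 infected
Step 9: +1 new -> 45 infected
Step 10: +0 new -> 45 infected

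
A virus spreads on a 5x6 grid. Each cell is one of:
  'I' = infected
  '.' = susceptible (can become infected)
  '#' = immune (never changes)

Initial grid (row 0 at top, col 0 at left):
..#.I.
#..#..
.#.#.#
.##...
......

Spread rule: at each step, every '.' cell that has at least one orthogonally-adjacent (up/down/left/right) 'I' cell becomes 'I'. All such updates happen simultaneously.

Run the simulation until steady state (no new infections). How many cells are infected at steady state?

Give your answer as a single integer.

Answer: 17

Derivation:
Step 0 (initial): 1 infected
Step 1: +3 new -> 4 infected
Step 2: +2 new -> 6 infected
Step 3: +1 new -> 7 infected
Step 4: +3 new -> 10 infected
Step 5: +2 new -> 12 infected
Step 6: +1 new -> 13 infected
Step 7: +1 new -> 14 infected
Step 8: +1 new -> 15 infected
Step 9: +1 new -> 16 infected
Step 10: +1 new -> 17 infected
Step 11: +0 new -> 17 infected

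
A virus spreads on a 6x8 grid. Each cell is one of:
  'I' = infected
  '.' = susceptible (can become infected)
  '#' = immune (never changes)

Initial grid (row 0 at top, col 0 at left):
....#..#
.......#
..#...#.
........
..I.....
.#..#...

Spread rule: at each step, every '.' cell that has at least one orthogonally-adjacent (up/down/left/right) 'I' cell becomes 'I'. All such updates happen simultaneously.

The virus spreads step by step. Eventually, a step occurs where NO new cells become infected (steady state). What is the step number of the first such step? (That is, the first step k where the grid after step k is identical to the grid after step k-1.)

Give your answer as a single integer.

Step 0 (initial): 1 infected
Step 1: +4 new -> 5 infected
Step 2: +5 new -> 10 infected
Step 3: +6 new -> 16 infected
Step 4: +7 new -> 23 infected
Step 5: +9 new -> 32 infected
Step 6: +5 new -> 37 infected
Step 7: +3 new -> 40 infected
Step 8: +1 new -> 41 infected
Step 9: +0 new -> 41 infected

Answer: 9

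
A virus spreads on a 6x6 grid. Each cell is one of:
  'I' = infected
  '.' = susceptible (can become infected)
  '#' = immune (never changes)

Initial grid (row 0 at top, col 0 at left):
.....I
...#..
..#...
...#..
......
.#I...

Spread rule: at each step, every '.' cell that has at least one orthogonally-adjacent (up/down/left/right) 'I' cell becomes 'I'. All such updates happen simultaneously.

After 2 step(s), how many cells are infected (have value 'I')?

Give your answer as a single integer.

Step 0 (initial): 2 infected
Step 1: +4 new -> 6 infected
Step 2: +7 new -> 13 infected

Answer: 13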